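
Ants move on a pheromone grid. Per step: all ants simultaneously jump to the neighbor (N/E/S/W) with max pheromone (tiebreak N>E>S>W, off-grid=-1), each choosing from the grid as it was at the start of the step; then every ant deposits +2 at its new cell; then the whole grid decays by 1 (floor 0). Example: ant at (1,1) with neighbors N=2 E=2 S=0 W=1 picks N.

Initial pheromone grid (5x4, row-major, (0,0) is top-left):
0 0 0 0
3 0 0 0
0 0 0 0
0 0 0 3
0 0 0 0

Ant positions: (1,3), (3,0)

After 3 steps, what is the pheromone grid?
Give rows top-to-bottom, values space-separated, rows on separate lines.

After step 1: ants at (0,3),(2,0)
  0 0 0 1
  2 0 0 0
  1 0 0 0
  0 0 0 2
  0 0 0 0
After step 2: ants at (1,3),(1,0)
  0 0 0 0
  3 0 0 1
  0 0 0 0
  0 0 0 1
  0 0 0 0
After step 3: ants at (0,3),(0,0)
  1 0 0 1
  2 0 0 0
  0 0 0 0
  0 0 0 0
  0 0 0 0

1 0 0 1
2 0 0 0
0 0 0 0
0 0 0 0
0 0 0 0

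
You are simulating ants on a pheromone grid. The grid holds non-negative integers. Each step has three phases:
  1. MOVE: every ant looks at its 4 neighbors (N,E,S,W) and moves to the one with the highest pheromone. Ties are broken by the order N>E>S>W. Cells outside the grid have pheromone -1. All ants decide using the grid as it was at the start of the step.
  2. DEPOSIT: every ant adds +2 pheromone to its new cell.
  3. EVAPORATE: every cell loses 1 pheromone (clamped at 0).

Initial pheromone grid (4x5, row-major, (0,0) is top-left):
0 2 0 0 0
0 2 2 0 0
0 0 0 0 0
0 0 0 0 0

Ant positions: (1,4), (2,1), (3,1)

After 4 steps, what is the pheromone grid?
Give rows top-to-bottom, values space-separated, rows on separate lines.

After step 1: ants at (0,4),(1,1),(2,1)
  0 1 0 0 1
  0 3 1 0 0
  0 1 0 0 0
  0 0 0 0 0
After step 2: ants at (1,4),(0,1),(1,1)
  0 2 0 0 0
  0 4 0 0 1
  0 0 0 0 0
  0 0 0 0 0
After step 3: ants at (0,4),(1,1),(0,1)
  0 3 0 0 1
  0 5 0 0 0
  0 0 0 0 0
  0 0 0 0 0
After step 4: ants at (1,4),(0,1),(1,1)
  0 4 0 0 0
  0 6 0 0 1
  0 0 0 0 0
  0 0 0 0 0

0 4 0 0 0
0 6 0 0 1
0 0 0 0 0
0 0 0 0 0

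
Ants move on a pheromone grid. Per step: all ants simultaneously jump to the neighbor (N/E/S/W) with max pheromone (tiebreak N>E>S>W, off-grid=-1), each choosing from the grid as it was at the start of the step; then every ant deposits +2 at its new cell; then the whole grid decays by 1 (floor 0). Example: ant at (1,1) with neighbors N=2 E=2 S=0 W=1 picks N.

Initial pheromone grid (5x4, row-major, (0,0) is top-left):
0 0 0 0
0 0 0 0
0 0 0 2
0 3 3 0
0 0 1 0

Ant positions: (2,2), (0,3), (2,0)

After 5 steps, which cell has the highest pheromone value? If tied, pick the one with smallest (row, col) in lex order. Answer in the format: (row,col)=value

Answer: (3,2)=4

Derivation:
Step 1: ant0:(2,2)->S->(3,2) | ant1:(0,3)->S->(1,3) | ant2:(2,0)->N->(1,0)
  grid max=4 at (3,2)
Step 2: ant0:(3,2)->W->(3,1) | ant1:(1,3)->S->(2,3) | ant2:(1,0)->N->(0,0)
  grid max=3 at (3,1)
Step 3: ant0:(3,1)->E->(3,2) | ant1:(2,3)->N->(1,3) | ant2:(0,0)->E->(0,1)
  grid max=4 at (3,2)
Step 4: ant0:(3,2)->W->(3,1) | ant1:(1,3)->S->(2,3) | ant2:(0,1)->E->(0,2)
  grid max=3 at (3,1)
Step 5: ant0:(3,1)->E->(3,2) | ant1:(2,3)->N->(1,3) | ant2:(0,2)->E->(0,3)
  grid max=4 at (3,2)
Final grid:
  0 0 0 1
  0 0 0 1
  0 0 0 1
  0 2 4 0
  0 0 0 0
Max pheromone 4 at (3,2)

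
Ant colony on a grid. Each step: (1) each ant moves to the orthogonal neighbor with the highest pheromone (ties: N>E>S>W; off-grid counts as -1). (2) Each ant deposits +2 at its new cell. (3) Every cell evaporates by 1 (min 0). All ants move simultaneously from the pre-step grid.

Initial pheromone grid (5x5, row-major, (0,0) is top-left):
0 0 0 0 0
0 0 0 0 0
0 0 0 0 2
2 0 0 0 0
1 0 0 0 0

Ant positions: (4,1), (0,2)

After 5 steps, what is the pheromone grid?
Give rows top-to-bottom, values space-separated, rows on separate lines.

After step 1: ants at (4,0),(0,3)
  0 0 0 1 0
  0 0 0 0 0
  0 0 0 0 1
  1 0 0 0 0
  2 0 0 0 0
After step 2: ants at (3,0),(0,4)
  0 0 0 0 1
  0 0 0 0 0
  0 0 0 0 0
  2 0 0 0 0
  1 0 0 0 0
After step 3: ants at (4,0),(1,4)
  0 0 0 0 0
  0 0 0 0 1
  0 0 0 0 0
  1 0 0 0 0
  2 0 0 0 0
After step 4: ants at (3,0),(0,4)
  0 0 0 0 1
  0 0 0 0 0
  0 0 0 0 0
  2 0 0 0 0
  1 0 0 0 0
After step 5: ants at (4,0),(1,4)
  0 0 0 0 0
  0 0 0 0 1
  0 0 0 0 0
  1 0 0 0 0
  2 0 0 0 0

0 0 0 0 0
0 0 0 0 1
0 0 0 0 0
1 0 0 0 0
2 0 0 0 0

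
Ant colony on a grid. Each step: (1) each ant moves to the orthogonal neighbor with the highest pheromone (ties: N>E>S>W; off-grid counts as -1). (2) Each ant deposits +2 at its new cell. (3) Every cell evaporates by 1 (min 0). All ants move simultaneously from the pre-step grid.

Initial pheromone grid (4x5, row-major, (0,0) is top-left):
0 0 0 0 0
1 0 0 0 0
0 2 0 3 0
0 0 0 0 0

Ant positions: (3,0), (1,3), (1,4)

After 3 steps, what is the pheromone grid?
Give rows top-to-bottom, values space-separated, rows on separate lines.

After step 1: ants at (2,0),(2,3),(0,4)
  0 0 0 0 1
  0 0 0 0 0
  1 1 0 4 0
  0 0 0 0 0
After step 2: ants at (2,1),(1,3),(1,4)
  0 0 0 0 0
  0 0 0 1 1
  0 2 0 3 0
  0 0 0 0 0
After step 3: ants at (1,1),(2,3),(1,3)
  0 0 0 0 0
  0 1 0 2 0
  0 1 0 4 0
  0 0 0 0 0

0 0 0 0 0
0 1 0 2 0
0 1 0 4 0
0 0 0 0 0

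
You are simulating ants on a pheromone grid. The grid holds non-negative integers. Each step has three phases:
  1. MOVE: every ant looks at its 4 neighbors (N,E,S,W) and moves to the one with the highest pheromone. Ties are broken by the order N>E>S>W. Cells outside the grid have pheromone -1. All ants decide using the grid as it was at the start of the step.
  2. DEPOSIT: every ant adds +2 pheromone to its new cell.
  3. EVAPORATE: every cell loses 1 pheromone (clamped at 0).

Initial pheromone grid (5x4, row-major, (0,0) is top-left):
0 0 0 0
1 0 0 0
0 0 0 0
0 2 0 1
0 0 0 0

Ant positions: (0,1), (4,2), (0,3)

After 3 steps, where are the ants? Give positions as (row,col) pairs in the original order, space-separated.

Step 1: ant0:(0,1)->E->(0,2) | ant1:(4,2)->N->(3,2) | ant2:(0,3)->S->(1,3)
  grid max=1 at (0,2)
Step 2: ant0:(0,2)->E->(0,3) | ant1:(3,2)->W->(3,1) | ant2:(1,3)->N->(0,3)
  grid max=3 at (0,3)
Step 3: ant0:(0,3)->S->(1,3) | ant1:(3,1)->N->(2,1) | ant2:(0,3)->S->(1,3)
  grid max=3 at (1,3)

(1,3) (2,1) (1,3)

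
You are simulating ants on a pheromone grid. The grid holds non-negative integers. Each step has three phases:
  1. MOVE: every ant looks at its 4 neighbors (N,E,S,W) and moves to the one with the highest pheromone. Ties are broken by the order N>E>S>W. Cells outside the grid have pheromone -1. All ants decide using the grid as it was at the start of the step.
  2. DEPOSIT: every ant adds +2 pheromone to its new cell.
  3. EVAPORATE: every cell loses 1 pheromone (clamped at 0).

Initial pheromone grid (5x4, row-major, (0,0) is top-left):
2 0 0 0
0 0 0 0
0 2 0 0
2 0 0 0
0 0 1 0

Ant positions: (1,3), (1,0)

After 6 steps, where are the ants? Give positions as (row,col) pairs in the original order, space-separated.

Step 1: ant0:(1,3)->N->(0,3) | ant1:(1,0)->N->(0,0)
  grid max=3 at (0,0)
Step 2: ant0:(0,3)->S->(1,3) | ant1:(0,0)->E->(0,1)
  grid max=2 at (0,0)
Step 3: ant0:(1,3)->N->(0,3) | ant1:(0,1)->W->(0,0)
  grid max=3 at (0,0)
Step 4: ant0:(0,3)->S->(1,3) | ant1:(0,0)->E->(0,1)
  grid max=2 at (0,0)
Step 5: ant0:(1,3)->N->(0,3) | ant1:(0,1)->W->(0,0)
  grid max=3 at (0,0)
Step 6: ant0:(0,3)->S->(1,3) | ant1:(0,0)->E->(0,1)
  grid max=2 at (0,0)

(1,3) (0,1)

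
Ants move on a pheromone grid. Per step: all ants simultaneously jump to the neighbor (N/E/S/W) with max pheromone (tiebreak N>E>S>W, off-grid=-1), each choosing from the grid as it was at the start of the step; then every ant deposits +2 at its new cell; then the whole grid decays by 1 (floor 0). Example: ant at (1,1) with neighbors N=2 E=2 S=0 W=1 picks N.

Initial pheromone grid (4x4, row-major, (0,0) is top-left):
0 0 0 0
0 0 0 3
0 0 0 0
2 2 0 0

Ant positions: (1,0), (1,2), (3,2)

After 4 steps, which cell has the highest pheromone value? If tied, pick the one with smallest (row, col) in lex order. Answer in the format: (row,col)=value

Step 1: ant0:(1,0)->N->(0,0) | ant1:(1,2)->E->(1,3) | ant2:(3,2)->W->(3,1)
  grid max=4 at (1,3)
Step 2: ant0:(0,0)->E->(0,1) | ant1:(1,3)->N->(0,3) | ant2:(3,1)->W->(3,0)
  grid max=3 at (1,3)
Step 3: ant0:(0,1)->E->(0,2) | ant1:(0,3)->S->(1,3) | ant2:(3,0)->E->(3,1)
  grid max=4 at (1,3)
Step 4: ant0:(0,2)->E->(0,3) | ant1:(1,3)->N->(0,3) | ant2:(3,1)->W->(3,0)
  grid max=3 at (0,3)
Final grid:
  0 0 0 3
  0 0 0 3
  0 0 0 0
  2 2 0 0
Max pheromone 3 at (0,3)

Answer: (0,3)=3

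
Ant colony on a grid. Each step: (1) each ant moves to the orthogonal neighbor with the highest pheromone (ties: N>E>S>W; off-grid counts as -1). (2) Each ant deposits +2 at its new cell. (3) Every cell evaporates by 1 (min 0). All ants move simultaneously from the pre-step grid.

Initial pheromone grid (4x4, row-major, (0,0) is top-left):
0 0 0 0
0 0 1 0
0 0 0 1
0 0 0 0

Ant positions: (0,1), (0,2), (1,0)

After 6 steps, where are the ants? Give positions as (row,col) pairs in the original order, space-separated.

Step 1: ant0:(0,1)->E->(0,2) | ant1:(0,2)->S->(1,2) | ant2:(1,0)->N->(0,0)
  grid max=2 at (1,2)
Step 2: ant0:(0,2)->S->(1,2) | ant1:(1,2)->N->(0,2) | ant2:(0,0)->E->(0,1)
  grid max=3 at (1,2)
Step 3: ant0:(1,2)->N->(0,2) | ant1:(0,2)->S->(1,2) | ant2:(0,1)->E->(0,2)
  grid max=5 at (0,2)
Step 4: ant0:(0,2)->S->(1,2) | ant1:(1,2)->N->(0,2) | ant2:(0,2)->S->(1,2)
  grid max=7 at (1,2)
Step 5: ant0:(1,2)->N->(0,2) | ant1:(0,2)->S->(1,2) | ant2:(1,2)->N->(0,2)
  grid max=9 at (0,2)
Step 6: ant0:(0,2)->S->(1,2) | ant1:(1,2)->N->(0,2) | ant2:(0,2)->S->(1,2)
  grid max=11 at (1,2)

(1,2) (0,2) (1,2)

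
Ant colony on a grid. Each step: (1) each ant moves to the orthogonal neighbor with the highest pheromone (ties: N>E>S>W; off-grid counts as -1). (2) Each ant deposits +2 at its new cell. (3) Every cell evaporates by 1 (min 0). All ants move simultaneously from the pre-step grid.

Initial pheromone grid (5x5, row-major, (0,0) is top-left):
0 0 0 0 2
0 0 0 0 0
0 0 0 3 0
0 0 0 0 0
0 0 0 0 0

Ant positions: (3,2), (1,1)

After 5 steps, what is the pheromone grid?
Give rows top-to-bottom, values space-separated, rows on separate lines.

After step 1: ants at (2,2),(0,1)
  0 1 0 0 1
  0 0 0 0 0
  0 0 1 2 0
  0 0 0 0 0
  0 0 0 0 0
After step 2: ants at (2,3),(0,2)
  0 0 1 0 0
  0 0 0 0 0
  0 0 0 3 0
  0 0 0 0 0
  0 0 0 0 0
After step 3: ants at (1,3),(0,3)
  0 0 0 1 0
  0 0 0 1 0
  0 0 0 2 0
  0 0 0 0 0
  0 0 0 0 0
After step 4: ants at (2,3),(1,3)
  0 0 0 0 0
  0 0 0 2 0
  0 0 0 3 0
  0 0 0 0 0
  0 0 0 0 0
After step 5: ants at (1,3),(2,3)
  0 0 0 0 0
  0 0 0 3 0
  0 0 0 4 0
  0 0 0 0 0
  0 0 0 0 0

0 0 0 0 0
0 0 0 3 0
0 0 0 4 0
0 0 0 0 0
0 0 0 0 0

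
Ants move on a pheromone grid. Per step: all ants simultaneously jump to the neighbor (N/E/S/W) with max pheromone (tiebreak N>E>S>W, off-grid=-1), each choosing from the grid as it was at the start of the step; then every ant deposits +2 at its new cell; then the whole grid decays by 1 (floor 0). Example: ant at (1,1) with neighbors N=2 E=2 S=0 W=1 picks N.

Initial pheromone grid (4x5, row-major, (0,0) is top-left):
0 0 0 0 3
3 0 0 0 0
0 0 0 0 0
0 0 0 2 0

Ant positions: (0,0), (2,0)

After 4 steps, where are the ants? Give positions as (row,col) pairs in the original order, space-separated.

Step 1: ant0:(0,0)->S->(1,0) | ant1:(2,0)->N->(1,0)
  grid max=6 at (1,0)
Step 2: ant0:(1,0)->N->(0,0) | ant1:(1,0)->N->(0,0)
  grid max=5 at (1,0)
Step 3: ant0:(0,0)->S->(1,0) | ant1:(0,0)->S->(1,0)
  grid max=8 at (1,0)
Step 4: ant0:(1,0)->N->(0,0) | ant1:(1,0)->N->(0,0)
  grid max=7 at (1,0)

(0,0) (0,0)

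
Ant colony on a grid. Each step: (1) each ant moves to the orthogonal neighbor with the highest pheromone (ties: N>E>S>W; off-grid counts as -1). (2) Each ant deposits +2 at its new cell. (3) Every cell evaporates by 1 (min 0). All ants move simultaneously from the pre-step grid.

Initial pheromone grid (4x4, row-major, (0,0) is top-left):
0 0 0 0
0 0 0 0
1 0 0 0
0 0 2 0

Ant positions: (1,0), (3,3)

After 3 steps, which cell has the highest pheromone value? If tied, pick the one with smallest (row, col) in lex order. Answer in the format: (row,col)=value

Answer: (3,2)=3

Derivation:
Step 1: ant0:(1,0)->S->(2,0) | ant1:(3,3)->W->(3,2)
  grid max=3 at (3,2)
Step 2: ant0:(2,0)->N->(1,0) | ant1:(3,2)->N->(2,2)
  grid max=2 at (3,2)
Step 3: ant0:(1,0)->S->(2,0) | ant1:(2,2)->S->(3,2)
  grid max=3 at (3,2)
Final grid:
  0 0 0 0
  0 0 0 0
  2 0 0 0
  0 0 3 0
Max pheromone 3 at (3,2)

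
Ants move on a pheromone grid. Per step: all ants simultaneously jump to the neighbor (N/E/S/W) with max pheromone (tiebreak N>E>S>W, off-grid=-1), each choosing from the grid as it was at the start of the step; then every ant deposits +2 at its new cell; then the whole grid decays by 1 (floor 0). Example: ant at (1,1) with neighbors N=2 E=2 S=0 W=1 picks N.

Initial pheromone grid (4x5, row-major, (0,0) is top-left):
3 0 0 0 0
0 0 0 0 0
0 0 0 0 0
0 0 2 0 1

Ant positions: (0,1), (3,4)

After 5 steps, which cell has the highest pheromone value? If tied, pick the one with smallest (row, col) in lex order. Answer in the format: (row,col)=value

Step 1: ant0:(0,1)->W->(0,0) | ant1:(3,4)->N->(2,4)
  grid max=4 at (0,0)
Step 2: ant0:(0,0)->E->(0,1) | ant1:(2,4)->N->(1,4)
  grid max=3 at (0,0)
Step 3: ant0:(0,1)->W->(0,0) | ant1:(1,4)->N->(0,4)
  grid max=4 at (0,0)
Step 4: ant0:(0,0)->E->(0,1) | ant1:(0,4)->S->(1,4)
  grid max=3 at (0,0)
Step 5: ant0:(0,1)->W->(0,0) | ant1:(1,4)->N->(0,4)
  grid max=4 at (0,0)
Final grid:
  4 0 0 0 1
  0 0 0 0 0
  0 0 0 0 0
  0 0 0 0 0
Max pheromone 4 at (0,0)

Answer: (0,0)=4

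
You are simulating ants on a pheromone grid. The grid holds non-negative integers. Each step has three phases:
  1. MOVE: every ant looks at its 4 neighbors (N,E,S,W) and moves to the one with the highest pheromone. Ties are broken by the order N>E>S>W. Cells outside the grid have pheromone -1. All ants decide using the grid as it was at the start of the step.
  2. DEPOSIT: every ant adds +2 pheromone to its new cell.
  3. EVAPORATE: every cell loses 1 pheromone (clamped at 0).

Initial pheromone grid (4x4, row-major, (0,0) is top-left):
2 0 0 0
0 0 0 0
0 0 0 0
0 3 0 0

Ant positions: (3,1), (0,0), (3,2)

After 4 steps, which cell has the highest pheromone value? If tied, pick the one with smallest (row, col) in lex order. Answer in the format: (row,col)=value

Answer: (3,1)=7

Derivation:
Step 1: ant0:(3,1)->N->(2,1) | ant1:(0,0)->E->(0,1) | ant2:(3,2)->W->(3,1)
  grid max=4 at (3,1)
Step 2: ant0:(2,1)->S->(3,1) | ant1:(0,1)->W->(0,0) | ant2:(3,1)->N->(2,1)
  grid max=5 at (3,1)
Step 3: ant0:(3,1)->N->(2,1) | ant1:(0,0)->E->(0,1) | ant2:(2,1)->S->(3,1)
  grid max=6 at (3,1)
Step 4: ant0:(2,1)->S->(3,1) | ant1:(0,1)->W->(0,0) | ant2:(3,1)->N->(2,1)
  grid max=7 at (3,1)
Final grid:
  2 0 0 0
  0 0 0 0
  0 4 0 0
  0 7 0 0
Max pheromone 7 at (3,1)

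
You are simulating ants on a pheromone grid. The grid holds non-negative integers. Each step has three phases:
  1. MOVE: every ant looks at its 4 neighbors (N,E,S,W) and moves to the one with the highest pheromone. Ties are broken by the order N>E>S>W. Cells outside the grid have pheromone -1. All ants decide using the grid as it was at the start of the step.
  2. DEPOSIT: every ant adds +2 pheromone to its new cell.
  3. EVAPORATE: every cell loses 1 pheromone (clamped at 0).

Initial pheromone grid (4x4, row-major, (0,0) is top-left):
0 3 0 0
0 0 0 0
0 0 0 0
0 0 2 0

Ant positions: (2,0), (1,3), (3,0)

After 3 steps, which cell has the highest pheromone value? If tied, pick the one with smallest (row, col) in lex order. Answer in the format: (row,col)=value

Answer: (1,0)=3

Derivation:
Step 1: ant0:(2,0)->N->(1,0) | ant1:(1,3)->N->(0,3) | ant2:(3,0)->N->(2,0)
  grid max=2 at (0,1)
Step 2: ant0:(1,0)->S->(2,0) | ant1:(0,3)->S->(1,3) | ant2:(2,0)->N->(1,0)
  grid max=2 at (1,0)
Step 3: ant0:(2,0)->N->(1,0) | ant1:(1,3)->N->(0,3) | ant2:(1,0)->S->(2,0)
  grid max=3 at (1,0)
Final grid:
  0 0 0 1
  3 0 0 0
  3 0 0 0
  0 0 0 0
Max pheromone 3 at (1,0)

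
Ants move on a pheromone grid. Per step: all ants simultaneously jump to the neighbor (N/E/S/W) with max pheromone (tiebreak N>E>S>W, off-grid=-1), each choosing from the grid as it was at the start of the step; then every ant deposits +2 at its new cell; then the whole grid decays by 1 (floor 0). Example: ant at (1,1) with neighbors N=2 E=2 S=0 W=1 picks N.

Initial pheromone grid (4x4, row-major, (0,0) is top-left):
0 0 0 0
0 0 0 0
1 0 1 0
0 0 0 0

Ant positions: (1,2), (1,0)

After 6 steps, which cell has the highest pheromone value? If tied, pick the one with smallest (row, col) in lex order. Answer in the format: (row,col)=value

Step 1: ant0:(1,2)->S->(2,2) | ant1:(1,0)->S->(2,0)
  grid max=2 at (2,0)
Step 2: ant0:(2,2)->N->(1,2) | ant1:(2,0)->N->(1,0)
  grid max=1 at (1,0)
Step 3: ant0:(1,2)->S->(2,2) | ant1:(1,0)->S->(2,0)
  grid max=2 at (2,0)
Step 4: ant0:(2,2)->N->(1,2) | ant1:(2,0)->N->(1,0)
  grid max=1 at (1,0)
Step 5: ant0:(1,2)->S->(2,2) | ant1:(1,0)->S->(2,0)
  grid max=2 at (2,0)
Step 6: ant0:(2,2)->N->(1,2) | ant1:(2,0)->N->(1,0)
  grid max=1 at (1,0)
Final grid:
  0 0 0 0
  1 0 1 0
  1 0 1 0
  0 0 0 0
Max pheromone 1 at (1,0)

Answer: (1,0)=1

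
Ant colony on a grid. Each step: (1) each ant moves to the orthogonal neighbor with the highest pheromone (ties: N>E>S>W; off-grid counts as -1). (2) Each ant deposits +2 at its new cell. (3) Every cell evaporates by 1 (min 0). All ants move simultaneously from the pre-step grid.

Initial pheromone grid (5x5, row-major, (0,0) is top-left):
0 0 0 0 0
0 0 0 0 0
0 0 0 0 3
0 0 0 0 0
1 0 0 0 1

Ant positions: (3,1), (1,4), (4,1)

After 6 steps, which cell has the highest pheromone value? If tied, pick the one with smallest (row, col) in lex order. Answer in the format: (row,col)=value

Step 1: ant0:(3,1)->N->(2,1) | ant1:(1,4)->S->(2,4) | ant2:(4,1)->W->(4,0)
  grid max=4 at (2,4)
Step 2: ant0:(2,1)->N->(1,1) | ant1:(2,4)->N->(1,4) | ant2:(4,0)->N->(3,0)
  grid max=3 at (2,4)
Step 3: ant0:(1,1)->N->(0,1) | ant1:(1,4)->S->(2,4) | ant2:(3,0)->S->(4,0)
  grid max=4 at (2,4)
Step 4: ant0:(0,1)->E->(0,2) | ant1:(2,4)->N->(1,4) | ant2:(4,0)->N->(3,0)
  grid max=3 at (2,4)
Step 5: ant0:(0,2)->E->(0,3) | ant1:(1,4)->S->(2,4) | ant2:(3,0)->S->(4,0)
  grid max=4 at (2,4)
Step 6: ant0:(0,3)->E->(0,4) | ant1:(2,4)->N->(1,4) | ant2:(4,0)->N->(3,0)
  grid max=3 at (2,4)
Final grid:
  0 0 0 0 1
  0 0 0 0 1
  0 0 0 0 3
  1 0 0 0 0
  1 0 0 0 0
Max pheromone 3 at (2,4)

Answer: (2,4)=3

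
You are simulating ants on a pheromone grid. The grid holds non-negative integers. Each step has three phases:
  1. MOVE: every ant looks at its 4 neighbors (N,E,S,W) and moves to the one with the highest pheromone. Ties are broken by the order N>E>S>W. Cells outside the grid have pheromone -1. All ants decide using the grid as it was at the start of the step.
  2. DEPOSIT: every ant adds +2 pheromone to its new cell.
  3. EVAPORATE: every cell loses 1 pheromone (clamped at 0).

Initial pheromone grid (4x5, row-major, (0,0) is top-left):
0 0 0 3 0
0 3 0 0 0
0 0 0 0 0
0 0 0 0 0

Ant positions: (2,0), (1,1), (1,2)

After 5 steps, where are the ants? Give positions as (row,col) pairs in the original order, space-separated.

Step 1: ant0:(2,0)->N->(1,0) | ant1:(1,1)->N->(0,1) | ant2:(1,2)->W->(1,1)
  grid max=4 at (1,1)
Step 2: ant0:(1,0)->E->(1,1) | ant1:(0,1)->S->(1,1) | ant2:(1,1)->N->(0,1)
  grid max=7 at (1,1)
Step 3: ant0:(1,1)->N->(0,1) | ant1:(1,1)->N->(0,1) | ant2:(0,1)->S->(1,1)
  grid max=8 at (1,1)
Step 4: ant0:(0,1)->S->(1,1) | ant1:(0,1)->S->(1,1) | ant2:(1,1)->N->(0,1)
  grid max=11 at (1,1)
Step 5: ant0:(1,1)->N->(0,1) | ant1:(1,1)->N->(0,1) | ant2:(0,1)->S->(1,1)
  grid max=12 at (1,1)

(0,1) (0,1) (1,1)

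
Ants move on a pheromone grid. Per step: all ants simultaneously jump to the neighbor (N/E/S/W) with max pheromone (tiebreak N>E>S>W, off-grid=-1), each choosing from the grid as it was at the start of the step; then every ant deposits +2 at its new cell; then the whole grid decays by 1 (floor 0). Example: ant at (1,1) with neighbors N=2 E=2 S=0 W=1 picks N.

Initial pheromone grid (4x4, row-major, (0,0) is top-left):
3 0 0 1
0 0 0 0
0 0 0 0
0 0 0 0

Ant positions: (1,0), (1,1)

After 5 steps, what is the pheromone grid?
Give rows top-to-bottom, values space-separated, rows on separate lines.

After step 1: ants at (0,0),(0,1)
  4 1 0 0
  0 0 0 0
  0 0 0 0
  0 0 0 0
After step 2: ants at (0,1),(0,0)
  5 2 0 0
  0 0 0 0
  0 0 0 0
  0 0 0 0
After step 3: ants at (0,0),(0,1)
  6 3 0 0
  0 0 0 0
  0 0 0 0
  0 0 0 0
After step 4: ants at (0,1),(0,0)
  7 4 0 0
  0 0 0 0
  0 0 0 0
  0 0 0 0
After step 5: ants at (0,0),(0,1)
  8 5 0 0
  0 0 0 0
  0 0 0 0
  0 0 0 0

8 5 0 0
0 0 0 0
0 0 0 0
0 0 0 0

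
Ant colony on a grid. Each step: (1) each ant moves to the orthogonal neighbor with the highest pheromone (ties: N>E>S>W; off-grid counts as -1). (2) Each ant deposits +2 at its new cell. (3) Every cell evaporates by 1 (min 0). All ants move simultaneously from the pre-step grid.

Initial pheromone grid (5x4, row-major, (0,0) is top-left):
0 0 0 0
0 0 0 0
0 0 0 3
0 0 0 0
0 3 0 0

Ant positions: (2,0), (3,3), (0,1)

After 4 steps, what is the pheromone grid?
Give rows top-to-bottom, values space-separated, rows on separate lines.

After step 1: ants at (1,0),(2,3),(0,2)
  0 0 1 0
  1 0 0 0
  0 0 0 4
  0 0 0 0
  0 2 0 0
After step 2: ants at (0,0),(1,3),(0,3)
  1 0 0 1
  0 0 0 1
  0 0 0 3
  0 0 0 0
  0 1 0 0
After step 3: ants at (0,1),(2,3),(1,3)
  0 1 0 0
  0 0 0 2
  0 0 0 4
  0 0 0 0
  0 0 0 0
After step 4: ants at (0,2),(1,3),(2,3)
  0 0 1 0
  0 0 0 3
  0 0 0 5
  0 0 0 0
  0 0 0 0

0 0 1 0
0 0 0 3
0 0 0 5
0 0 0 0
0 0 0 0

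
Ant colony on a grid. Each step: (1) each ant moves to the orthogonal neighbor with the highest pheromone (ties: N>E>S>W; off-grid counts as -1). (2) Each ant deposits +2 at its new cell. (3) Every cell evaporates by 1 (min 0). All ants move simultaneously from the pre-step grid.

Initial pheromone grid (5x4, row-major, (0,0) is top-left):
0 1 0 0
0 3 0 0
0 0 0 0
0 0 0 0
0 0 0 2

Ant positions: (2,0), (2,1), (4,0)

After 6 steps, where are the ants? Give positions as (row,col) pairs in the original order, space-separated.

Step 1: ant0:(2,0)->N->(1,0) | ant1:(2,1)->N->(1,1) | ant2:(4,0)->N->(3,0)
  grid max=4 at (1,1)
Step 2: ant0:(1,0)->E->(1,1) | ant1:(1,1)->W->(1,0) | ant2:(3,0)->N->(2,0)
  grid max=5 at (1,1)
Step 3: ant0:(1,1)->W->(1,0) | ant1:(1,0)->E->(1,1) | ant2:(2,0)->N->(1,0)
  grid max=6 at (1,1)
Step 4: ant0:(1,0)->E->(1,1) | ant1:(1,1)->W->(1,0) | ant2:(1,0)->E->(1,1)
  grid max=9 at (1,1)
Step 5: ant0:(1,1)->W->(1,0) | ant1:(1,0)->E->(1,1) | ant2:(1,1)->W->(1,0)
  grid max=10 at (1,1)
Step 6: ant0:(1,0)->E->(1,1) | ant1:(1,1)->W->(1,0) | ant2:(1,0)->E->(1,1)
  grid max=13 at (1,1)

(1,1) (1,0) (1,1)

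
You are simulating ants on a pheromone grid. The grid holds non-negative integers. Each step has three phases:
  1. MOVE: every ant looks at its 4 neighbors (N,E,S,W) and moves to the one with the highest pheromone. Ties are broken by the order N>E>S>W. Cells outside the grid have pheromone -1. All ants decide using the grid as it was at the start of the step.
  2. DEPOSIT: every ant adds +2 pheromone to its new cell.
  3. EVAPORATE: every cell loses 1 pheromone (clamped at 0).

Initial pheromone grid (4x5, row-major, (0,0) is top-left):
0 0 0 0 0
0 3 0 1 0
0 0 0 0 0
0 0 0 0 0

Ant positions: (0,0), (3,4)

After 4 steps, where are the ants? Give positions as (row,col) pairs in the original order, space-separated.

Step 1: ant0:(0,0)->E->(0,1) | ant1:(3,4)->N->(2,4)
  grid max=2 at (1,1)
Step 2: ant0:(0,1)->S->(1,1) | ant1:(2,4)->N->(1,4)
  grid max=3 at (1,1)
Step 3: ant0:(1,1)->N->(0,1) | ant1:(1,4)->N->(0,4)
  grid max=2 at (1,1)
Step 4: ant0:(0,1)->S->(1,1) | ant1:(0,4)->S->(1,4)
  grid max=3 at (1,1)

(1,1) (1,4)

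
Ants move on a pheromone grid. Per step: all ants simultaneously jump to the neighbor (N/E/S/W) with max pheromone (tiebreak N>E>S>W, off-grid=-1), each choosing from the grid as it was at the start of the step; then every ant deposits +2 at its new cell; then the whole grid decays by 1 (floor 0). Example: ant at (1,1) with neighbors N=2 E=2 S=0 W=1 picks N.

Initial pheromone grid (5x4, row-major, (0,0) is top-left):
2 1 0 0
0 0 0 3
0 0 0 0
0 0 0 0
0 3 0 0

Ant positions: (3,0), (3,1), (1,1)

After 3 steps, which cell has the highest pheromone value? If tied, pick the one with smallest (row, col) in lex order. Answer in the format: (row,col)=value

Answer: (4,1)=4

Derivation:
Step 1: ant0:(3,0)->N->(2,0) | ant1:(3,1)->S->(4,1) | ant2:(1,1)->N->(0,1)
  grid max=4 at (4,1)
Step 2: ant0:(2,0)->N->(1,0) | ant1:(4,1)->N->(3,1) | ant2:(0,1)->W->(0,0)
  grid max=3 at (4,1)
Step 3: ant0:(1,0)->N->(0,0) | ant1:(3,1)->S->(4,1) | ant2:(0,0)->E->(0,1)
  grid max=4 at (4,1)
Final grid:
  3 2 0 0
  0 0 0 0
  0 0 0 0
  0 0 0 0
  0 4 0 0
Max pheromone 4 at (4,1)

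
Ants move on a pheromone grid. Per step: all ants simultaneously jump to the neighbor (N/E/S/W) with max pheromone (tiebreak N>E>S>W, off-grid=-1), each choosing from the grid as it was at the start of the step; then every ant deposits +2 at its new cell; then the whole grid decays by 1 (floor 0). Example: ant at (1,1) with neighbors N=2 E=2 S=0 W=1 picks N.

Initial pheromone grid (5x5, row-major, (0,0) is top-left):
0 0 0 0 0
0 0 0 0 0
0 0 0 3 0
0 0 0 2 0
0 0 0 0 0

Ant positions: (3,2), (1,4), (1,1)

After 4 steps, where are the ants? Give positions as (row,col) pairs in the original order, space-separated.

Step 1: ant0:(3,2)->E->(3,3) | ant1:(1,4)->N->(0,4) | ant2:(1,1)->N->(0,1)
  grid max=3 at (3,3)
Step 2: ant0:(3,3)->N->(2,3) | ant1:(0,4)->S->(1,4) | ant2:(0,1)->E->(0,2)
  grid max=3 at (2,3)
Step 3: ant0:(2,3)->S->(3,3) | ant1:(1,4)->N->(0,4) | ant2:(0,2)->E->(0,3)
  grid max=3 at (3,3)
Step 4: ant0:(3,3)->N->(2,3) | ant1:(0,4)->W->(0,3) | ant2:(0,3)->E->(0,4)
  grid max=3 at (2,3)

(2,3) (0,3) (0,4)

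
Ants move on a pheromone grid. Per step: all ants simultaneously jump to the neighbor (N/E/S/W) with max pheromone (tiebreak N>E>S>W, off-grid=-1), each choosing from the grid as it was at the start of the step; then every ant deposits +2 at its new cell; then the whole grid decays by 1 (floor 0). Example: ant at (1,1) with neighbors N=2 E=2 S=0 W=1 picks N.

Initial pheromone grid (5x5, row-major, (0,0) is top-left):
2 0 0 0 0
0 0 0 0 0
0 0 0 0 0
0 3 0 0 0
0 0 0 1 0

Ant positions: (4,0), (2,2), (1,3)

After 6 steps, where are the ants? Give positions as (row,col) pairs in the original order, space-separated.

Step 1: ant0:(4,0)->N->(3,0) | ant1:(2,2)->N->(1,2) | ant2:(1,3)->N->(0,3)
  grid max=2 at (3,1)
Step 2: ant0:(3,0)->E->(3,1) | ant1:(1,2)->N->(0,2) | ant2:(0,3)->E->(0,4)
  grid max=3 at (3,1)
Step 3: ant0:(3,1)->N->(2,1) | ant1:(0,2)->E->(0,3) | ant2:(0,4)->S->(1,4)
  grid max=2 at (3,1)
Step 4: ant0:(2,1)->S->(3,1) | ant1:(0,3)->E->(0,4) | ant2:(1,4)->N->(0,4)
  grid max=3 at (0,4)
Step 5: ant0:(3,1)->N->(2,1) | ant1:(0,4)->S->(1,4) | ant2:(0,4)->S->(1,4)
  grid max=3 at (1,4)
Step 6: ant0:(2,1)->S->(3,1) | ant1:(1,4)->N->(0,4) | ant2:(1,4)->N->(0,4)
  grid max=5 at (0,4)

(3,1) (0,4) (0,4)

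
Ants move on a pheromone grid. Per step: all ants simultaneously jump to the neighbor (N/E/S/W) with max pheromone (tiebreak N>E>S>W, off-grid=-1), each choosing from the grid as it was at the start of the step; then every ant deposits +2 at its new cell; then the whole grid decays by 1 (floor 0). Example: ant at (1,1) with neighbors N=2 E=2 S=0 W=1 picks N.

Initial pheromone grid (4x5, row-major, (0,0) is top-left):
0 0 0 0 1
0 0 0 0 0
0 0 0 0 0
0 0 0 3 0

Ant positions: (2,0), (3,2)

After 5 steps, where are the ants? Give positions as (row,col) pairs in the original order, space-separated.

Step 1: ant0:(2,0)->N->(1,0) | ant1:(3,2)->E->(3,3)
  grid max=4 at (3,3)
Step 2: ant0:(1,0)->N->(0,0) | ant1:(3,3)->N->(2,3)
  grid max=3 at (3,3)
Step 3: ant0:(0,0)->E->(0,1) | ant1:(2,3)->S->(3,3)
  grid max=4 at (3,3)
Step 4: ant0:(0,1)->E->(0,2) | ant1:(3,3)->N->(2,3)
  grid max=3 at (3,3)
Step 5: ant0:(0,2)->E->(0,3) | ant1:(2,3)->S->(3,3)
  grid max=4 at (3,3)

(0,3) (3,3)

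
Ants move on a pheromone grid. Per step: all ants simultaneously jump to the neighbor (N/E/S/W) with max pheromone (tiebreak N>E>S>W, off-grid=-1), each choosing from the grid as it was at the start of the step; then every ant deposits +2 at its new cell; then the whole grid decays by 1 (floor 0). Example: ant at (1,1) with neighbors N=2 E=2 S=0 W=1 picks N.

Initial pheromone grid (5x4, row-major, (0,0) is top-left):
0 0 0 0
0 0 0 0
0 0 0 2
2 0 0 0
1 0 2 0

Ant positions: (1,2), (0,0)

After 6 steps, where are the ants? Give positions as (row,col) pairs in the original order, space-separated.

Step 1: ant0:(1,2)->N->(0,2) | ant1:(0,0)->E->(0,1)
  grid max=1 at (0,1)
Step 2: ant0:(0,2)->W->(0,1) | ant1:(0,1)->E->(0,2)
  grid max=2 at (0,1)
Step 3: ant0:(0,1)->E->(0,2) | ant1:(0,2)->W->(0,1)
  grid max=3 at (0,1)
Step 4: ant0:(0,2)->W->(0,1) | ant1:(0,1)->E->(0,2)
  grid max=4 at (0,1)
Step 5: ant0:(0,1)->E->(0,2) | ant1:(0,2)->W->(0,1)
  grid max=5 at (0,1)
Step 6: ant0:(0,2)->W->(0,1) | ant1:(0,1)->E->(0,2)
  grid max=6 at (0,1)

(0,1) (0,2)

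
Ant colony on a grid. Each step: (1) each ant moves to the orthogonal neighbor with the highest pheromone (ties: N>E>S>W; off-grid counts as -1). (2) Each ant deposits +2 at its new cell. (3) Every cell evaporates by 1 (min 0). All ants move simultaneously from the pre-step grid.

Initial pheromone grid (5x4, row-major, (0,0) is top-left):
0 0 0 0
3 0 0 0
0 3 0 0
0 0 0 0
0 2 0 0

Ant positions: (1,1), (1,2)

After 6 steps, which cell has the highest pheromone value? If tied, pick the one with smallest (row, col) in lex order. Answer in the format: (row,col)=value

Answer: (2,1)=3

Derivation:
Step 1: ant0:(1,1)->S->(2,1) | ant1:(1,2)->N->(0,2)
  grid max=4 at (2,1)
Step 2: ant0:(2,1)->N->(1,1) | ant1:(0,2)->E->(0,3)
  grid max=3 at (2,1)
Step 3: ant0:(1,1)->S->(2,1) | ant1:(0,3)->S->(1,3)
  grid max=4 at (2,1)
Step 4: ant0:(2,1)->N->(1,1) | ant1:(1,3)->N->(0,3)
  grid max=3 at (2,1)
Step 5: ant0:(1,1)->S->(2,1) | ant1:(0,3)->S->(1,3)
  grid max=4 at (2,1)
Step 6: ant0:(2,1)->N->(1,1) | ant1:(1,3)->N->(0,3)
  grid max=3 at (2,1)
Final grid:
  0 0 0 1
  0 1 0 0
  0 3 0 0
  0 0 0 0
  0 0 0 0
Max pheromone 3 at (2,1)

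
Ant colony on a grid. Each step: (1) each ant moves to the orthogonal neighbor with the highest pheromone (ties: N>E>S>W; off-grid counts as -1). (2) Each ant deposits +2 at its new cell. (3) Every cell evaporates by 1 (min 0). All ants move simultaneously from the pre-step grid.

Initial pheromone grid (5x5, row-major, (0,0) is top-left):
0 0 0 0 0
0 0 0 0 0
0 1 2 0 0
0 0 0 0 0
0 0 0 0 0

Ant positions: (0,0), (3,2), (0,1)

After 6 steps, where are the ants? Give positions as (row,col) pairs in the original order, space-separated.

Step 1: ant0:(0,0)->E->(0,1) | ant1:(3,2)->N->(2,2) | ant2:(0,1)->E->(0,2)
  grid max=3 at (2,2)
Step 2: ant0:(0,1)->E->(0,2) | ant1:(2,2)->N->(1,2) | ant2:(0,2)->W->(0,1)
  grid max=2 at (0,1)
Step 3: ant0:(0,2)->W->(0,1) | ant1:(1,2)->N->(0,2) | ant2:(0,1)->E->(0,2)
  grid max=5 at (0,2)
Step 4: ant0:(0,1)->E->(0,2) | ant1:(0,2)->W->(0,1) | ant2:(0,2)->W->(0,1)
  grid max=6 at (0,1)
Step 5: ant0:(0,2)->W->(0,1) | ant1:(0,1)->E->(0,2) | ant2:(0,1)->E->(0,2)
  grid max=9 at (0,2)
Step 6: ant0:(0,1)->E->(0,2) | ant1:(0,2)->W->(0,1) | ant2:(0,2)->W->(0,1)
  grid max=10 at (0,1)

(0,2) (0,1) (0,1)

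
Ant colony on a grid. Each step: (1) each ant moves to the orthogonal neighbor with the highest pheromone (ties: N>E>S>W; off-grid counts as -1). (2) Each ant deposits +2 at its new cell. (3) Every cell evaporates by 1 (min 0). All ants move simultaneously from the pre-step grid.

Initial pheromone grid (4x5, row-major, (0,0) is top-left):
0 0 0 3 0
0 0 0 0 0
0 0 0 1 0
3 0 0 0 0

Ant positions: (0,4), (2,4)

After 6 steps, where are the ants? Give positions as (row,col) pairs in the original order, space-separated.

Step 1: ant0:(0,4)->W->(0,3) | ant1:(2,4)->W->(2,3)
  grid max=4 at (0,3)
Step 2: ant0:(0,3)->E->(0,4) | ant1:(2,3)->N->(1,3)
  grid max=3 at (0,3)
Step 3: ant0:(0,4)->W->(0,3) | ant1:(1,3)->N->(0,3)
  grid max=6 at (0,3)
Step 4: ant0:(0,3)->E->(0,4) | ant1:(0,3)->E->(0,4)
  grid max=5 at (0,3)
Step 5: ant0:(0,4)->W->(0,3) | ant1:(0,4)->W->(0,3)
  grid max=8 at (0,3)
Step 6: ant0:(0,3)->E->(0,4) | ant1:(0,3)->E->(0,4)
  grid max=7 at (0,3)

(0,4) (0,4)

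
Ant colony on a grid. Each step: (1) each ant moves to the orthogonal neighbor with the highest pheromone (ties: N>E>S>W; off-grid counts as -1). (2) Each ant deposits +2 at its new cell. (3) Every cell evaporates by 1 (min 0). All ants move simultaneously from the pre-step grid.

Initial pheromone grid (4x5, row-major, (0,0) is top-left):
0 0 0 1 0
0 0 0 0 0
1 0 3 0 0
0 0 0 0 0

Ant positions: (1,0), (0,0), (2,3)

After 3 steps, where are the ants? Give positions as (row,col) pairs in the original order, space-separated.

Step 1: ant0:(1,0)->S->(2,0) | ant1:(0,0)->E->(0,1) | ant2:(2,3)->W->(2,2)
  grid max=4 at (2,2)
Step 2: ant0:(2,0)->N->(1,0) | ant1:(0,1)->E->(0,2) | ant2:(2,2)->N->(1,2)
  grid max=3 at (2,2)
Step 3: ant0:(1,0)->S->(2,0) | ant1:(0,2)->S->(1,2) | ant2:(1,2)->S->(2,2)
  grid max=4 at (2,2)

(2,0) (1,2) (2,2)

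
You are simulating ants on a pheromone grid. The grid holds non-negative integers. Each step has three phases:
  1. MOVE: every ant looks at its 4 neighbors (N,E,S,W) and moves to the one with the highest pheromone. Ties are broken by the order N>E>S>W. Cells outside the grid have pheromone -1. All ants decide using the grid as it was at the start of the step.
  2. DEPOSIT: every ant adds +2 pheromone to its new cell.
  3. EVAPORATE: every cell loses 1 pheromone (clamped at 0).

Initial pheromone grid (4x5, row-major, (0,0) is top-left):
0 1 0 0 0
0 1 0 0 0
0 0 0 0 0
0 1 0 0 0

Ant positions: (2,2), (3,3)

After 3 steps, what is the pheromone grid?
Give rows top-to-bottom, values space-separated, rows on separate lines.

After step 1: ants at (1,2),(2,3)
  0 0 0 0 0
  0 0 1 0 0
  0 0 0 1 0
  0 0 0 0 0
After step 2: ants at (0,2),(1,3)
  0 0 1 0 0
  0 0 0 1 0
  0 0 0 0 0
  0 0 0 0 0
After step 3: ants at (0,3),(0,3)
  0 0 0 3 0
  0 0 0 0 0
  0 0 0 0 0
  0 0 0 0 0

0 0 0 3 0
0 0 0 0 0
0 0 0 0 0
0 0 0 0 0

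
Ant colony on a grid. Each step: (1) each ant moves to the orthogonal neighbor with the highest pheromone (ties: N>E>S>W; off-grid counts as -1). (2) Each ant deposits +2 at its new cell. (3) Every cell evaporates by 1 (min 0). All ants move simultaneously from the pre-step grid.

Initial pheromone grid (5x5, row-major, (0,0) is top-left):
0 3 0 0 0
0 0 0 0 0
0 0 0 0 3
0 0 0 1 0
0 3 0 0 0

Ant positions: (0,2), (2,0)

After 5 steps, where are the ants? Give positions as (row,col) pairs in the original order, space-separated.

Step 1: ant0:(0,2)->W->(0,1) | ant1:(2,0)->N->(1,0)
  grid max=4 at (0,1)
Step 2: ant0:(0,1)->E->(0,2) | ant1:(1,0)->N->(0,0)
  grid max=3 at (0,1)
Step 3: ant0:(0,2)->W->(0,1) | ant1:(0,0)->E->(0,1)
  grid max=6 at (0,1)
Step 4: ant0:(0,1)->E->(0,2) | ant1:(0,1)->E->(0,2)
  grid max=5 at (0,1)
Step 5: ant0:(0,2)->W->(0,1) | ant1:(0,2)->W->(0,1)
  grid max=8 at (0,1)

(0,1) (0,1)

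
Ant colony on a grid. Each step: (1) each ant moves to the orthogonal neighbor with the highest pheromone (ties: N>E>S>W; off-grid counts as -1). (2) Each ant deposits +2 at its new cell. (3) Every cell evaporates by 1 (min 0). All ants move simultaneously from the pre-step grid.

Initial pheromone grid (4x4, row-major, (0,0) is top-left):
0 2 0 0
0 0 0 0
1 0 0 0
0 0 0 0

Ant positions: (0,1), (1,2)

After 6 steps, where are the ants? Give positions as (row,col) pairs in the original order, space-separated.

Step 1: ant0:(0,1)->E->(0,2) | ant1:(1,2)->N->(0,2)
  grid max=3 at (0,2)
Step 2: ant0:(0,2)->W->(0,1) | ant1:(0,2)->W->(0,1)
  grid max=4 at (0,1)
Step 3: ant0:(0,1)->E->(0,2) | ant1:(0,1)->E->(0,2)
  grid max=5 at (0,2)
Step 4: ant0:(0,2)->W->(0,1) | ant1:(0,2)->W->(0,1)
  grid max=6 at (0,1)
Step 5: ant0:(0,1)->E->(0,2) | ant1:(0,1)->E->(0,2)
  grid max=7 at (0,2)
Step 6: ant0:(0,2)->W->(0,1) | ant1:(0,2)->W->(0,1)
  grid max=8 at (0,1)

(0,1) (0,1)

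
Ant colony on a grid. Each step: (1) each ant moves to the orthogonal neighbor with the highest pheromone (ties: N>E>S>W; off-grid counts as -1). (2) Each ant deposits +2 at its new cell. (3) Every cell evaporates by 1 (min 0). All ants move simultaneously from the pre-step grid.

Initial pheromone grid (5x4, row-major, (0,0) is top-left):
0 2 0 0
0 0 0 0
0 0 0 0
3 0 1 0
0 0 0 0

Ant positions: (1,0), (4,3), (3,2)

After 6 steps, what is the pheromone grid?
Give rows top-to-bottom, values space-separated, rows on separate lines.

After step 1: ants at (0,0),(3,3),(2,2)
  1 1 0 0
  0 0 0 0
  0 0 1 0
  2 0 0 1
  0 0 0 0
After step 2: ants at (0,1),(2,3),(1,2)
  0 2 0 0
  0 0 1 0
  0 0 0 1
  1 0 0 0
  0 0 0 0
After step 3: ants at (0,2),(1,3),(0,2)
  0 1 3 0
  0 0 0 1
  0 0 0 0
  0 0 0 0
  0 0 0 0
After step 4: ants at (0,1),(0,3),(0,1)
  0 4 2 1
  0 0 0 0
  0 0 0 0
  0 0 0 0
  0 0 0 0
After step 5: ants at (0,2),(0,2),(0,2)
  0 3 7 0
  0 0 0 0
  0 0 0 0
  0 0 0 0
  0 0 0 0
After step 6: ants at (0,1),(0,1),(0,1)
  0 8 6 0
  0 0 0 0
  0 0 0 0
  0 0 0 0
  0 0 0 0

0 8 6 0
0 0 0 0
0 0 0 0
0 0 0 0
0 0 0 0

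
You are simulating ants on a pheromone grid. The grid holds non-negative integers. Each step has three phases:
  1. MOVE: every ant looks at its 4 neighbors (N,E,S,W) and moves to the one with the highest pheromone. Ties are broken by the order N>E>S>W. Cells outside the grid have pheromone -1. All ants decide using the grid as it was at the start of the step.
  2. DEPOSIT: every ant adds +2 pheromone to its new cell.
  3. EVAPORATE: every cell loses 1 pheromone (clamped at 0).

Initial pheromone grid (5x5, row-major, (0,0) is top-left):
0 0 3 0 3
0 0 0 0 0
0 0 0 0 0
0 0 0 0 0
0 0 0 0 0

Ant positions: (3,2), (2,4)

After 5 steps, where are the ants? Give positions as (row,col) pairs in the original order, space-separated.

Step 1: ant0:(3,2)->N->(2,2) | ant1:(2,4)->N->(1,4)
  grid max=2 at (0,2)
Step 2: ant0:(2,2)->N->(1,2) | ant1:(1,4)->N->(0,4)
  grid max=3 at (0,4)
Step 3: ant0:(1,2)->N->(0,2) | ant1:(0,4)->S->(1,4)
  grid max=2 at (0,2)
Step 4: ant0:(0,2)->E->(0,3) | ant1:(1,4)->N->(0,4)
  grid max=3 at (0,4)
Step 5: ant0:(0,3)->E->(0,4) | ant1:(0,4)->W->(0,3)
  grid max=4 at (0,4)

(0,4) (0,3)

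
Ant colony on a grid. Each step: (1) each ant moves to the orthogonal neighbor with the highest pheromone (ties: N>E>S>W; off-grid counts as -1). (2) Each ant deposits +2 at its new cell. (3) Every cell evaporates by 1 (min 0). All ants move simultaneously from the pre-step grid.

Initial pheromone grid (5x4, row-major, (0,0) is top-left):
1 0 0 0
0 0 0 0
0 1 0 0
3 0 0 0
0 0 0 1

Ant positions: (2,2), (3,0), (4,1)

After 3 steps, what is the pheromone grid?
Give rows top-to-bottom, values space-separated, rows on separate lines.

After step 1: ants at (2,1),(2,0),(3,1)
  0 0 0 0
  0 0 0 0
  1 2 0 0
  2 1 0 0
  0 0 0 0
After step 2: ants at (3,1),(2,1),(2,1)
  0 0 0 0
  0 0 0 0
  0 5 0 0
  1 2 0 0
  0 0 0 0
After step 3: ants at (2,1),(3,1),(3,1)
  0 0 0 0
  0 0 0 0
  0 6 0 0
  0 5 0 0
  0 0 0 0

0 0 0 0
0 0 0 0
0 6 0 0
0 5 0 0
0 0 0 0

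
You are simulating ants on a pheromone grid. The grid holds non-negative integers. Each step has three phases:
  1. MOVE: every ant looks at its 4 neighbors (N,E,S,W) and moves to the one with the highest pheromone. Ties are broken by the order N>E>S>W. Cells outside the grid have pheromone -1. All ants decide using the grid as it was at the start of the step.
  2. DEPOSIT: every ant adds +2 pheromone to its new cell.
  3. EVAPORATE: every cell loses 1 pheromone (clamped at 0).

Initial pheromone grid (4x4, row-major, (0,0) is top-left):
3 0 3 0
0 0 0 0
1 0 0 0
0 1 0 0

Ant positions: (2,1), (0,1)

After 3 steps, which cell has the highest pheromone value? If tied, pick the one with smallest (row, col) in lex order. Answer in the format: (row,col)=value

Answer: (0,2)=4

Derivation:
Step 1: ant0:(2,1)->S->(3,1) | ant1:(0,1)->E->(0,2)
  grid max=4 at (0,2)
Step 2: ant0:(3,1)->N->(2,1) | ant1:(0,2)->E->(0,3)
  grid max=3 at (0,2)
Step 3: ant0:(2,1)->S->(3,1) | ant1:(0,3)->W->(0,2)
  grid max=4 at (0,2)
Final grid:
  0 0 4 0
  0 0 0 0
  0 0 0 0
  0 2 0 0
Max pheromone 4 at (0,2)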